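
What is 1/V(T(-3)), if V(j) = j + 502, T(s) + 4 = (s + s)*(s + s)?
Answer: 1/534 ≈ 0.0018727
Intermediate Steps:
T(s) = -4 + 4*s² (T(s) = -4 + (s + s)*(s + s) = -4 + (2*s)*(2*s) = -4 + 4*s²)
V(j) = 502 + j
1/V(T(-3)) = 1/(502 + (-4 + 4*(-3)²)) = 1/(502 + (-4 + 4*9)) = 1/(502 + (-4 + 36)) = 1/(502 + 32) = 1/534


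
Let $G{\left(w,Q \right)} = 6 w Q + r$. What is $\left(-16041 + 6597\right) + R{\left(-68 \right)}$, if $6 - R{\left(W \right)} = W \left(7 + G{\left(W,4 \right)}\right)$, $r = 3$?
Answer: $-119734$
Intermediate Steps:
$G{\left(w,Q \right)} = 3 + 6 Q w$ ($G{\left(w,Q \right)} = 6 w Q + 3 = 6 Q w + 3 = 3 + 6 Q w$)
$R{\left(W \right)} = 6 - W \left(10 + 24 W\right)$ ($R{\left(W \right)} = 6 - W \left(7 + \left(3 + 6 \cdot 4 W\right)\right) = 6 - W \left(7 + \left(3 + 24 W\right)\right) = 6 - W \left(10 + 24 W\right)$)
$\left(-16041 + 6597\right) + R{\left(-68 \right)} = \left(-16041 + 6597\right) - \left(-686 + 110976\right) = -9444 + \left(6 - 110976 + 680\right) = -9444 - 110290 = -119734$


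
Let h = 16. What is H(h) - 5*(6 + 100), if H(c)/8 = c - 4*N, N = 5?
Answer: -562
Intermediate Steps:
H(c) = -160 + 8*c (H(c) = 8*(c - 4*5) = 8*(c - 20) = 8*(-20 + c) = -160 + 8*c)
H(h) - 5*(6 + 100) = (-160 + 8*16) - 5*(6 + 100) = (-160 + 128) - 5*106 = -32 - 530 = -562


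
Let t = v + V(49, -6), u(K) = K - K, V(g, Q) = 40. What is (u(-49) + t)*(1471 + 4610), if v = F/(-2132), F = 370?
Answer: 258168855/1066 ≈ 2.4218e+5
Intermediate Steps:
u(K) = 0
v = -185/1066 (v = 370/(-2132) = 370*(-1/2132) = -185/1066 ≈ -0.17355)
t = 42455/1066 (t = -185/1066 + 40 = 42455/1066 ≈ 39.826)
(u(-49) + t)*(1471 + 4610) = (0 + 42455/1066)*(1471 + 4610) = (42455/1066)*6081 = 258168855/1066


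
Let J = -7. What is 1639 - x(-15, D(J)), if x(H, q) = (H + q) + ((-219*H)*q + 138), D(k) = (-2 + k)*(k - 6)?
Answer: -382946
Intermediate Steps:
D(k) = (-6 + k)*(-2 + k) (D(k) = (-2 + k)*(-6 + k) = (-6 + k)*(-2 + k))
x(H, q) = 138 + H + q - 219*H*q (x(H, q) = (H + q) + (-219*H*q + 138) = (H + q) + (138 - 219*H*q) = 138 + H + q - 219*H*q)
1639 - x(-15, D(J)) = 1639 - (138 - 15 + (12 + (-7)**2 - 8*(-7)) - 219*(-15)*(12 + (-7)**2 - 8*(-7))) = 1639 - (138 - 15 + (12 + 49 + 56) - 219*(-15)*(12 + 49 + 56)) = 1639 - (138 - 15 + 117 - 219*(-15)*117) = 1639 - (138 - 15 + 117 + 384345) = 1639 - 1*384585 = 1639 - 384585 = -382946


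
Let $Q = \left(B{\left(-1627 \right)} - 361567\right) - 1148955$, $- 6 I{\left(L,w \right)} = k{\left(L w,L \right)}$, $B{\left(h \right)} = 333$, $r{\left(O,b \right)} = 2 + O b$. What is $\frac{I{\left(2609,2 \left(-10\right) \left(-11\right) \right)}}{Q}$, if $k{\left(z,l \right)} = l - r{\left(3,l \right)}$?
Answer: $- \frac{870}{1510189} \approx -0.00057609$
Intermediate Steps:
$k{\left(z,l \right)} = -2 - 2 l$ ($k{\left(z,l \right)} = l - \left(2 + 3 l\right) = -2 - 2 l$)
$I{\left(L,w \right)} = \frac{1}{3} + \frac{L}{3}$ ($I{\left(L,w \right)} = - \frac{-2 - 2 L}{6} = \frac{1}{3} + \frac{L}{3}$)
$Q = -1510189$ ($Q = \left(333 - 361567\right) - 1148955 = -361234 - 1148955 = -1510189$)
$\frac{I{\left(2609,2 \left(-10\right) \left(-11\right) \right)}}{Q} = \frac{\frac{1}{3} + \frac{1}{3} \cdot 2609}{-1510189} = \left(\frac{1}{3} + \frac{2609}{3}\right) \left(- \frac{1}{1510189}\right) = 870 \left(- \frac{1}{1510189}\right) = - \frac{870}{1510189}$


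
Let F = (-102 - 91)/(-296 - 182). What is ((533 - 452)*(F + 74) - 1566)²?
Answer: 4546349335089/228484 ≈ 1.9898e+7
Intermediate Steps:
F = 193/478 (F = -193/(-478) = -193*(-1/478) = 193/478 ≈ 0.40377)
((533 - 452)*(F + 74) - 1566)² = ((533 - 452)*(193/478 + 74) - 1566)² = (81*(35565/478) - 1566)² = (2880765/478 - 1566)² = (2132217/478)² = 4546349335089/228484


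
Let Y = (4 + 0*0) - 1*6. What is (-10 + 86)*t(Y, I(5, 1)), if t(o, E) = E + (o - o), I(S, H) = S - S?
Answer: 0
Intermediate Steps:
I(S, H) = 0
Y = -2 (Y = (4 + 0) - 6 = 4 - 6 = -2)
t(o, E) = E (t(o, E) = E + 0 = E)
(-10 + 86)*t(Y, I(5, 1)) = (-10 + 86)*0 = 76*0 = 0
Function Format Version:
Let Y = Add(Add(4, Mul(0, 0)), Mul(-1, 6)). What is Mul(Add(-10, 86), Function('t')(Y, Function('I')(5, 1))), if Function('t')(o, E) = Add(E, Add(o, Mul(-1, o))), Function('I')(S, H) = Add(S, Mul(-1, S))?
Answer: 0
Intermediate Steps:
Function('I')(S, H) = 0
Y = -2 (Y = Add(Add(4, 0), -6) = Add(4, -6) = -2)
Function('t')(o, E) = E (Function('t')(o, E) = Add(E, 0) = E)
Mul(Add(-10, 86), Function('t')(Y, Function('I')(5, 1))) = Mul(Add(-10, 86), 0) = Mul(76, 0) = 0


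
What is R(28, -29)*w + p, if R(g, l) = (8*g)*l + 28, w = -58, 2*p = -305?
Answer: 749983/2 ≈ 3.7499e+5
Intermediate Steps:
p = -305/2 (p = (1/2)*(-305) = -305/2 ≈ -152.50)
R(g, l) = 28 + 8*g*l (R(g, l) = 8*g*l + 28 = 28 + 8*g*l)
R(28, -29)*w + p = (28 + 8*28*(-29))*(-58) - 305/2 = (28 - 6496)*(-58) - 305/2 = -6468*(-58) - 305/2 = 375144 - 305/2 = 749983/2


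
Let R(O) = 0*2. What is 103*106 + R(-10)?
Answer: 10918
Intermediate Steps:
R(O) = 0
103*106 + R(-10) = 103*106 + 0 = 10918 + 0 = 10918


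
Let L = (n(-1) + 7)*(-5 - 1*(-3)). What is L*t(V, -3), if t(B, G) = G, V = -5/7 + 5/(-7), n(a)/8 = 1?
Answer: 90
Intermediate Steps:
n(a) = 8 (n(a) = 8*1 = 8)
V = -10/7 (V = -5*⅐ + 5*(-⅐) = -5/7 - 5/7 = -10/7 ≈ -1.4286)
L = -30 (L = (8 + 7)*(-5 - 1*(-3)) = 15*(-5 + 3) = 15*(-2) = -30)
L*t(V, -3) = -30*(-3) = 90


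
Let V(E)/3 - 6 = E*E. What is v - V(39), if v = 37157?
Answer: 32576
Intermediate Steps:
V(E) = 18 + 3*E² (V(E) = 18 + 3*(E*E) = 18 + 3*E²)
v - V(39) = 37157 - (18 + 3*39²) = 37157 - (18 + 3*1521) = 37157 - (18 + 4563) = 37157 - 1*4581 = 37157 - 4581 = 32576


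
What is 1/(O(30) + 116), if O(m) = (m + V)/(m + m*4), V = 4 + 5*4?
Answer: 25/2909 ≈ 0.0085940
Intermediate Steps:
V = 24 (V = 4 + 20 = 24)
O(m) = (24 + m)/(5*m) (O(m) = (m + 24)/(m + m*4) = (24 + m)/(m + 4*m) = (24 + m)/((5*m)) = (24 + m)*(1/(5*m)) = (24 + m)/(5*m))
1/(O(30) + 116) = 1/((1/5)*(24 + 30)/30 + 116) = 1/((1/5)*(1/30)*54 + 116) = 1/(9/25 + 116) = 1/(2909/25) = 25/2909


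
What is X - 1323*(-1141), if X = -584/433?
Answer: 653631535/433 ≈ 1.5095e+6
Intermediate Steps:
X = -584/433 (X = -584*1/433 = -584/433 ≈ -1.3487)
X - 1323*(-1141) = -584/433 - 1323*(-1141) = -584/433 + 1509543 = 653631535/433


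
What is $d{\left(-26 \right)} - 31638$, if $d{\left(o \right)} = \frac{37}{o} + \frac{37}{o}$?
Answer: $- \frac{411331}{13} \approx -31641.0$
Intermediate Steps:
$d{\left(o \right)} = \frac{74}{o}$
$d{\left(-26 \right)} - 31638 = \frac{74}{-26} - 31638 = 74 \left(- \frac{1}{26}\right) - 31638 = - \frac{37}{13} - 31638 = - \frac{411331}{13}$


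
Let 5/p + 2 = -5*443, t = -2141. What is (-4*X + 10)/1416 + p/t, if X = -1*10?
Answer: 13185385/373398964 ≈ 0.035312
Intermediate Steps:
X = -10
p = -5/2217 (p = 5/(-2 - 5*443) = 5/(-2 - 2215) = 5/(-2217) = 5*(-1/2217) = -5/2217 ≈ -0.0022553)
(-4*X + 10)/1416 + p/t = (-4*(-10) + 10)/1416 - 5/2217/(-2141) = (40 + 10)*(1/1416) - 5/2217*(-1/2141) = 50*(1/1416) + 5/4746597 = 25/708 + 5/4746597 = 13185385/373398964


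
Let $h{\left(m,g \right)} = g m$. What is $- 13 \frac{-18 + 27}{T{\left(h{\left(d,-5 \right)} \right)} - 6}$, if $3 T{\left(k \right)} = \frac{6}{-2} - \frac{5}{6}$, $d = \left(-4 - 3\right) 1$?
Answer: $\frac{2106}{131} \approx 16.076$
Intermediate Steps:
$d = -7$ ($d = \left(-4 - 3\right) 1 = \left(-7\right) 1 = -7$)
$T{\left(k \right)} = - \frac{23}{18}$ ($T{\left(k \right)} = \frac{\frac{6}{-2} - \frac{5}{6}}{3} = \frac{6 \left(- \frac{1}{2}\right) - \frac{5}{6}}{3} = \frac{-3 - \frac{5}{6}}{3} = \frac{1}{3} \left(- \frac{23}{6}\right) = - \frac{23}{18}$)
$- 13 \frac{-18 + 27}{T{\left(h{\left(d,-5 \right)} \right)} - 6} = - 13 \frac{-18 + 27}{- \frac{23}{18} - 6} = - 13 \frac{9}{- \frac{131}{18}} = - 13 \cdot 9 \left(- \frac{18}{131}\right) = \left(-13\right) \left(- \frac{162}{131}\right) = \frac{2106}{131}$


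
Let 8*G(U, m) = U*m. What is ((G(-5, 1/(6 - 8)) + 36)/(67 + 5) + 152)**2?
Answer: 30865219225/1327104 ≈ 23258.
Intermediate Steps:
G(U, m) = U*m/8 (G(U, m) = (U*m)/8 = U*m/8)
((G(-5, 1/(6 - 8)) + 36)/(67 + 5) + 152)**2 = (((1/8)*(-5)/(6 - 8) + 36)/(67 + 5) + 152)**2 = (((1/8)*(-5)/(-2) + 36)/72 + 152)**2 = (((1/8)*(-5)*(-1/2) + 36)*(1/72) + 152)**2 = ((5/16 + 36)*(1/72) + 152)**2 = ((581/16)*(1/72) + 152)**2 = (581/1152 + 152)**2 = (175685/1152)**2 = 30865219225/1327104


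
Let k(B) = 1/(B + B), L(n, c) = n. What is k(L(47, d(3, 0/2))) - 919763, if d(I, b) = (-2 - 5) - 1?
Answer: -86457721/94 ≈ -9.1976e+5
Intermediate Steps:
d(I, b) = -8 (d(I, b) = -7 - 1 = -8)
k(B) = 1/(2*B)
k(L(47, d(3, 0/2))) - 919763 = (½)/47 - 919763 = (½)*(1/47) - 919763 = 1/94 - 919763 = -86457721/94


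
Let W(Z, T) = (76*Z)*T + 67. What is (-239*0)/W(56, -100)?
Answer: 0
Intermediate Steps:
W(Z, T) = 67 + 76*T*Z (W(Z, T) = 76*T*Z + 67 = 67 + 76*T*Z)
(-239*0)/W(56, -100) = (-239*0)/(67 + 76*(-100)*56) = 0/(67 - 425600) = 0/(-425533) = 0*(-1/425533) = 0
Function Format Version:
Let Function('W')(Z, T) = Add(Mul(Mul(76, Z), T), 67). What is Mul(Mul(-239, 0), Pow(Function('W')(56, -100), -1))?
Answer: 0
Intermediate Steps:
Function('W')(Z, T) = Add(67, Mul(76, T, Z)) (Function('W')(Z, T) = Add(Mul(76, T, Z), 67) = Add(67, Mul(76, T, Z)))
Mul(Mul(-239, 0), Pow(Function('W')(56, -100), -1)) = Mul(Mul(-239, 0), Pow(Add(67, Mul(76, -100, 56)), -1)) = Mul(0, Pow(Add(67, -425600), -1)) = Mul(0, Pow(-425533, -1)) = Mul(0, Rational(-1, 425533)) = 0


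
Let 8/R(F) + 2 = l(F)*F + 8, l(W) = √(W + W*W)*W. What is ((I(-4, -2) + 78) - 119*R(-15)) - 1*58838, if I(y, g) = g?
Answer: -104118565226/1771869 - 11900*√210/590623 ≈ -58762.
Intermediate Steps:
l(W) = W*√(W + W²) (l(W) = √(W + W²)*W = W*√(W + W²))
R(F) = 8/(6 + F²*√(F*(1 + F))) (R(F) = 8/(-2 + ((F*√(F*(1 + F)))*F + 8)) = 8/(-2 + (F²*√(F*(1 + F)) + 8)) = 8/(-2 + (8 + F²*√(F*(1 + F)))) = 8/(6 + F²*√(F*(1 + F))))
((I(-4, -2) + 78) - 119*R(-15)) - 1*58838 = ((-2 + 78) - 952/(6 + (-15)²*√(-15*(1 - 15)))) - 1*58838 = (76 - 952/(6 + 225*√(-15*(-14)))) - 58838 = (76 - 952/(6 + 225*√210)) - 58838 = -58762 - 952/(6 + 225*√210)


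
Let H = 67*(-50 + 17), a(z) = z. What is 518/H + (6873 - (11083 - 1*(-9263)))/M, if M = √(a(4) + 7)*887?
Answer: -518/2211 - 13473*√11/9757 ≈ -4.8141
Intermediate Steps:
H = -2211 (H = 67*(-33) = -2211)
M = 887*√11 (M = √(4 + 7)*887 = √11*887 = 887*√11 ≈ 2941.8)
518/H + (6873 - (11083 - 1*(-9263)))/M = 518/(-2211) + (6873 - (11083 - 1*(-9263)))/((887*√11)) = 518*(-1/2211) + (6873 - (11083 + 9263))*(√11/9757) = -518/2211 + (6873 - 1*20346)*(√11/9757) = -518/2211 + (6873 - 20346)*(√11/9757) = -518/2211 - 13473*√11/9757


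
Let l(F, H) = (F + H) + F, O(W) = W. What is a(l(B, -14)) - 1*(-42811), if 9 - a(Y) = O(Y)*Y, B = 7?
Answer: 42820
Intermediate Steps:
l(F, H) = H + 2*F
a(Y) = 9 - Y² (a(Y) = 9 - Y*Y = 9 - Y²)
a(l(B, -14)) - 1*(-42811) = (9 - (-14 + 2*7)²) - 1*(-42811) = (9 - (-14 + 14)²) + 42811 = (9 - 1*0²) + 42811 = (9 - 1*0) + 42811 = (9 + 0) + 42811 = 9 + 42811 = 42820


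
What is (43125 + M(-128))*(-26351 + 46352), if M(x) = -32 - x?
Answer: 864463221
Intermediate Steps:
(43125 + M(-128))*(-26351 + 46352) = (43125 + (-32 - 1*(-128)))*(-26351 + 46352) = (43125 + (-32 + 128))*20001 = (43125 + 96)*20001 = 43221*20001 = 864463221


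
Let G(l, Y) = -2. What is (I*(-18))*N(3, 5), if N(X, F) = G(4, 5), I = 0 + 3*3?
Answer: 324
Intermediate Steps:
I = 9 (I = 0 + 9 = 9)
N(X, F) = -2
(I*(-18))*N(3, 5) = (9*(-18))*(-2) = -162*(-2) = 324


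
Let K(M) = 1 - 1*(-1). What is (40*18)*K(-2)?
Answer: 1440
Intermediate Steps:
K(M) = 2 (K(M) = 1 + 1 = 2)
(40*18)*K(-2) = (40*18)*2 = 720*2 = 1440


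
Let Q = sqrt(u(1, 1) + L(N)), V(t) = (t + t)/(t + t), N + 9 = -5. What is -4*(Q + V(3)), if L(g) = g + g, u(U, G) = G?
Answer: -4 - 12*I*sqrt(3) ≈ -4.0 - 20.785*I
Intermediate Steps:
N = -14 (N = -9 - 5 = -14)
V(t) = 1 (V(t) = (2*t)/((2*t)) = (2*t)*(1/(2*t)) = 1)
L(g) = 2*g
Q = 3*I*sqrt(3) (Q = sqrt(1 + 2*(-14)) = sqrt(1 - 28) = sqrt(-27) = 3*I*sqrt(3) ≈ 5.1962*I)
-4*(Q + V(3)) = -4*(3*I*sqrt(3) + 1) = -4*(1 + 3*I*sqrt(3)) = -4 - 12*I*sqrt(3)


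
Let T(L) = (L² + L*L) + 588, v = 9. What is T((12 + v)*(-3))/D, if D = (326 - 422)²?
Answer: 1421/1536 ≈ 0.92513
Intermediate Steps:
T(L) = 588 + 2*L² (T(L) = (L² + L²) + 588 = 2*L² + 588 = 588 + 2*L²)
D = 9216 (D = (-96)² = 9216)
T((12 + v)*(-3))/D = (588 + 2*((12 + 9)*(-3))²)/9216 = (588 + 2*(21*(-3))²)*(1/9216) = (588 + 2*(-63)²)*(1/9216) = (588 + 2*3969)*(1/9216) = (588 + 7938)*(1/9216) = 8526*(1/9216) = 1421/1536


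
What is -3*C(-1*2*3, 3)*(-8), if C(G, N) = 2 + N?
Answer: 120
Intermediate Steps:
-3*C(-1*2*3, 3)*(-8) = -3*(2 + 3)*(-8) = -3*5*(-8) = -15*(-8) = 120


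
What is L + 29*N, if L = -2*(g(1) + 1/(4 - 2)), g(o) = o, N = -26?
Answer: -757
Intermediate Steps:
L = -3 (L = -2*(1 + 1/(4 - 2)) = -2*(1 + 1/2) = -2*3/2 = -3)
L + 29*N = -3 + 29*(-26) = -3 - 754 = -757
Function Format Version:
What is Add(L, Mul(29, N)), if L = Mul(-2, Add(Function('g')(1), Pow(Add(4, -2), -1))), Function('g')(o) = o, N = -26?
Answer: -757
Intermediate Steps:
L = -3 (L = Mul(-2, Add(1, Pow(Add(4, -2), -1))) = Mul(-2, Add(1, Pow(2, -1))) = Mul(-2, Add(1, Rational(1, 2))) = Mul(-2, Rational(3, 2)) = -3)
Add(L, Mul(29, N)) = Add(-3, Mul(29, -26)) = Add(-3, -754) = -757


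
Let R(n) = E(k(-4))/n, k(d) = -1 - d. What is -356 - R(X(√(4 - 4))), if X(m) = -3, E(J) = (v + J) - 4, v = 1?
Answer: -356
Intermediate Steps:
E(J) = -3 + J (E(J) = (1 + J) - 4 = -3 + J)
R(n) = 0 (R(n) = (-3 + (-1 - 1*(-4)))/n = (-3 + (-1 + 4))/n = (-3 + 3)/n = 0/n = 0)
-356 - R(X(√(4 - 4))) = -356 - 1*0 = -356 + 0 = -356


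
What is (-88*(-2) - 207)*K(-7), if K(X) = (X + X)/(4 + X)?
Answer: -434/3 ≈ -144.67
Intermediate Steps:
K(X) = 2*X/(4 + X) (K(X) = (2*X)/(4 + X) = 2*X/(4 + X))
(-88*(-2) - 207)*K(-7) = (-88*(-2) - 207)*(2*(-7)/(4 - 7)) = (176 - 207)*(2*(-7)/(-3)) = -62*(-7)*(-1)/3 = -31*14/3 = -434/3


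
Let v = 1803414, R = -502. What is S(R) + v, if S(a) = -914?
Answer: 1802500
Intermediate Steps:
S(R) + v = -914 + 1803414 = 1802500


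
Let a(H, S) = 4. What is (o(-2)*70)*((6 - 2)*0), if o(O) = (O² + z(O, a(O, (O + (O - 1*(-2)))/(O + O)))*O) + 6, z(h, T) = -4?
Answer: 0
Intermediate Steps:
o(O) = 6 + O² - 4*O (o(O) = (O² - 4*O) + 6 = 6 + O² - 4*O)
(o(-2)*70)*((6 - 2)*0) = ((6 + (-2)² - 4*(-2))*70)*((6 - 2)*0) = ((6 + 4 + 8)*70)*(4*0) = (18*70)*0 = 1260*0 = 0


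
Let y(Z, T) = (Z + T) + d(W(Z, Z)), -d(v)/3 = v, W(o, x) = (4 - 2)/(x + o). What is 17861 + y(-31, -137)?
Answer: 548486/31 ≈ 17693.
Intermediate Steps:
W(o, x) = 2/(o + x)
d(v) = -3*v
y(Z, T) = T + Z - 3/Z (y(Z, T) = (Z + T) - 6/(Z + Z) = (T + Z) - 6/(2*Z) = (T + Z) - 6*1/(2*Z) = (T + Z) - 3/Z = T + Z - 3/Z)
17861 + y(-31, -137) = 17861 + (-137 - 31 - 3/(-31)) = 17861 + (-137 - 31 - 3*(-1/31)) = 17861 + (-137 - 31 + 3/31) = 17861 - 5205/31 = 548486/31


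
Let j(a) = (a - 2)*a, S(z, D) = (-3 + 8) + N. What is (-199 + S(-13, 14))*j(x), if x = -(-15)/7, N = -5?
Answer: -2985/49 ≈ -60.918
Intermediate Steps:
S(z, D) = 0 (S(z, D) = (-3 + 8) - 5 = 5 - 5 = 0)
x = 15/7 (x = -(-15)/7 = -1*(-15/7) = 15/7 ≈ 2.1429)
j(a) = a*(-2 + a) (j(a) = (-2 + a)*a = a*(-2 + a))
(-199 + S(-13, 14))*j(x) = (-199 + 0)*(15*(-2 + 15/7)/7) = -2985/(7*7) = -199*15/49 = -2985/49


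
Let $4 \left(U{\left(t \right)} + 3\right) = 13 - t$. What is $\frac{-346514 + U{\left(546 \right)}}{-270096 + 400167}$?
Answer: $- \frac{1386601}{520284} \approx -2.6651$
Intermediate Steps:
$U{\left(t \right)} = \frac{1}{4} - \frac{t}{4}$ ($U{\left(t \right)} = -3 + \frac{13 - t}{4} = -3 - \left(- \frac{13}{4} + \frac{t}{4}\right) = \frac{1}{4} - \frac{t}{4}$)
$\frac{-346514 + U{\left(546 \right)}}{-270096 + 400167} = \frac{-346514 + \left(\frac{1}{4} - \frac{273}{2}\right)}{-270096 + 400167} = \frac{-346514 + \left(\frac{1}{4} - \frac{273}{2}\right)}{130071} = \left(-346514 - \frac{545}{4}\right) \frac{1}{130071} = \left(- \frac{1386601}{4}\right) \frac{1}{130071} = - \frac{1386601}{520284}$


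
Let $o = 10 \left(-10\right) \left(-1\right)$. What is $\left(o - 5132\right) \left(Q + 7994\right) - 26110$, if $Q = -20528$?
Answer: $63044978$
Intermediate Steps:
$o = 100$ ($o = \left(-100\right) \left(-1\right) = 100$)
$\left(o - 5132\right) \left(Q + 7994\right) - 26110 = \left(100 - 5132\right) \left(-20528 + 7994\right) - 26110 = \left(-5032\right) \left(-12534\right) - 26110 = 63071088 - 26110 = 63044978$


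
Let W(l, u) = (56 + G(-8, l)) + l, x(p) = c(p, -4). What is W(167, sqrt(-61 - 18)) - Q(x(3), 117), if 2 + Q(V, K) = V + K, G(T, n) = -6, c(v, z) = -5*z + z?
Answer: 86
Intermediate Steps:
c(v, z) = -4*z
x(p) = 16 (x(p) = -4*(-4) = 16)
W(l, u) = 50 + l (W(l, u) = (56 - 6) + l = 50 + l)
Q(V, K) = -2 + K + V (Q(V, K) = -2 + (V + K) = -2 + (K + V) = -2 + K + V)
W(167, sqrt(-61 - 18)) - Q(x(3), 117) = (50 + 167) - (-2 + 117 + 16) = 217 - 1*131 = 217 - 131 = 86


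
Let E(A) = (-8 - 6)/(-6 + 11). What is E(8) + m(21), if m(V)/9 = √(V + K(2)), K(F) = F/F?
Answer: -14/5 + 9*√22 ≈ 39.414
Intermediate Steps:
E(A) = -14/5
K(F) = 1
m(V) = 9*√(1 + V) (m(V) = 9*√(V + 1) = 9*√(1 + V))
E(8) + m(21) = -14/5 + 9*√(1 + 21) = -14/5 + 9*√22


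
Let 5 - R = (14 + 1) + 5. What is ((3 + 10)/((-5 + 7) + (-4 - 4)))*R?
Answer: 65/2 ≈ 32.500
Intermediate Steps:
R = -15 (R = 5 - ((14 + 1) + 5) = 5 - (15 + 5) = 5 - 1*20 = 5 - 20 = -15)
((3 + 10)/((-5 + 7) + (-4 - 4)))*R = ((3 + 10)/((-5 + 7) + (-4 - 4)))*(-15) = (13/(2 - 8))*(-15) = (13/(-6))*(-15) = (13*(-1/6))*(-15) = -13/6*(-15) = 65/2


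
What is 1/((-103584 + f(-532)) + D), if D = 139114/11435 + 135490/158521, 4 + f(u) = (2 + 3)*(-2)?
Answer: -1812687635/187767211792186 ≈ -9.6539e-6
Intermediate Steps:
f(u) = -14 (f(u) = -4 + (2 + 3)*(-2) = -4 + 5*(-2) = -4 - 10 = -14)
D = 23601818544/1812687635 (D = 139114*(1/11435) + 135490*(1/158521) = 139114/11435 + 135490/158521 = 23601818544/1812687635 ≈ 13.020)
1/((-103584 + f(-532)) + D) = 1/((-103584 - 14) + 23601818544/1812687635) = 1/(-103598 + 23601818544/1812687635) = 1/(-187767211792186/1812687635) = -1812687635/187767211792186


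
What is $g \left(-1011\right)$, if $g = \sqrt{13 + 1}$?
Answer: $- 1011 \sqrt{14} \approx -3782.8$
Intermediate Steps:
$g = \sqrt{14} \approx 3.7417$
$g \left(-1011\right) = \sqrt{14} \left(-1011\right) = - 1011 \sqrt{14}$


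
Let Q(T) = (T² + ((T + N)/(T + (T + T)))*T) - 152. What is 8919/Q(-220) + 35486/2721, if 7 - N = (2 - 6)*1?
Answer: 5201774807/393279735 ≈ 13.227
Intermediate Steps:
N = 11 (N = 7 - (2 - 6) = 7 - (-4) = 7 - 1*(-4) = 7 + 4 = 11)
Q(T) = -445/3 + T² + T/3 (Q(T) = (T² + ((T + 11)/(T + (T + T)))*T) - 152 = (T² + ((11 + T)/(T + 2*T))*T) - 152 = (T² + ((11 + T)/((3*T)))*T) - 152 = (T² + ((11 + T)*(1/(3*T)))*T) - 152 = (T² + ((11 + T)/(3*T))*T) - 152 = (T² + (11/3 + T/3)) - 152 = (11/3 + T² + T/3) - 152 = -445/3 + T² + T/3)
8919/Q(-220) + 35486/2721 = 8919/(-445/3 + (-220)² + (⅓)*(-220)) + 35486/2721 = 8919/(-445/3 + 48400 - 220/3) + 35486*(1/2721) = 8919/(144535/3) + 35486/2721 = 8919*(3/144535) + 35486/2721 = 26757/144535 + 35486/2721 = 5201774807/393279735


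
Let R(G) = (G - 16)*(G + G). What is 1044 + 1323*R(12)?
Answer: -125964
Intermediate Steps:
R(G) = 2*G*(-16 + G) (R(G) = (-16 + G)*(2*G) = 2*G*(-16 + G))
1044 + 1323*R(12) = 1044 + 1323*(2*12*(-16 + 12)) = 1044 + 1323*(2*12*(-4)) = 1044 + 1323*(-96) = 1044 - 127008 = -125964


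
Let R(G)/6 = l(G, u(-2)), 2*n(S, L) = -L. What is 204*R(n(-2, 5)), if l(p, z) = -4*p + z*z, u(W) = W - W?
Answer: 12240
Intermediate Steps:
u(W) = 0
l(p, z) = z² - 4*p (l(p, z) = -4*p + z² = z² - 4*p)
n(S, L) = -L/2 (n(S, L) = (-L)/2 = -L/2)
R(G) = -24*G (R(G) = 6*(0² - 4*G) = 6*(0 - 4*G) = 6*(-4*G) = -24*G)
204*R(n(-2, 5)) = 204*(-(-12)*5) = 204*(-24*(-5/2)) = 204*60 = 12240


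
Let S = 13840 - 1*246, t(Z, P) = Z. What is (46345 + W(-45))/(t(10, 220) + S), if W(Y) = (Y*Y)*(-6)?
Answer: 34195/13604 ≈ 2.5136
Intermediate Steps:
W(Y) = -6*Y² (W(Y) = Y²*(-6) = -6*Y²)
S = 13594 (S = 13840 - 246 = 13594)
(46345 + W(-45))/(t(10, 220) + S) = (46345 - 6*(-45)²)/(10 + 13594) = (46345 - 6*2025)/13604 = (46345 - 12150)*(1/13604) = 34195*(1/13604) = 34195/13604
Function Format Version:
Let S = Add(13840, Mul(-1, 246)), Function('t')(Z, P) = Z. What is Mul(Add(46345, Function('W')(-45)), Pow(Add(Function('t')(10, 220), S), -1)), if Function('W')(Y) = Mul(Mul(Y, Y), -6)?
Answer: Rational(34195, 13604) ≈ 2.5136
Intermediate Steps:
Function('W')(Y) = Mul(-6, Pow(Y, 2)) (Function('W')(Y) = Mul(Pow(Y, 2), -6) = Mul(-6, Pow(Y, 2)))
S = 13594 (S = Add(13840, -246) = 13594)
Mul(Add(46345, Function('W')(-45)), Pow(Add(Function('t')(10, 220), S), -1)) = Mul(Add(46345, Mul(-6, Pow(-45, 2))), Pow(Add(10, 13594), -1)) = Mul(Add(46345, Mul(-6, 2025)), Pow(13604, -1)) = Mul(Add(46345, -12150), Rational(1, 13604)) = Mul(34195, Rational(1, 13604)) = Rational(34195, 13604)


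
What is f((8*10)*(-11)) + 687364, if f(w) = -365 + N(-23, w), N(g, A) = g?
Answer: 686976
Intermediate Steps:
f(w) = -388 (f(w) = -365 - 23 = -388)
f((8*10)*(-11)) + 687364 = -388 + 687364 = 686976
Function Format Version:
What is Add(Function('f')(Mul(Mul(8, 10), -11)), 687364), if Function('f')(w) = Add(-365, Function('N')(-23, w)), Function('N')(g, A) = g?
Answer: 686976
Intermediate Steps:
Function('f')(w) = -388 (Function('f')(w) = Add(-365, -23) = -388)
Add(Function('f')(Mul(Mul(8, 10), -11)), 687364) = Add(-388, 687364) = 686976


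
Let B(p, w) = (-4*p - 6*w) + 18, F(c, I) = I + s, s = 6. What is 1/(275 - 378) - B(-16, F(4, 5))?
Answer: -1649/103 ≈ -16.010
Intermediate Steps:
F(c, I) = 6 + I (F(c, I) = I + 6 = 6 + I)
B(p, w) = 18 - 6*w - 4*p (B(p, w) = (-6*w - 4*p) + 18 = 18 - 6*w - 4*p)
1/(275 - 378) - B(-16, F(4, 5)) = 1/(275 - 378) - (18 - 6*(6 + 5) - 4*(-16)) = 1/(-103) - (18 - 6*11 + 64) = -1/103 - (18 - 66 + 64) = -1/103 - 1*16 = -1/103 - 16 = -1649/103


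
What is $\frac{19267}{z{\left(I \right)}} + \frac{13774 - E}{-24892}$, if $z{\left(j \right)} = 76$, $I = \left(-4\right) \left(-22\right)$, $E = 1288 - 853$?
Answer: $\frac{29911275}{118237} \approx 252.98$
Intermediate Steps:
$E = 435$ ($E = 1288 - 853 = 435$)
$I = 88$
$\frac{19267}{z{\left(I \right)}} + \frac{13774 - E}{-24892} = \frac{19267}{76} + \frac{13774 - 435}{-24892} = 19267 \cdot \frac{1}{76} + \left(13774 - 435\right) \left(- \frac{1}{24892}\right) = \frac{19267}{76} + 13339 \left(- \frac{1}{24892}\right) = \frac{19267}{76} - \frac{13339}{24892} = \frac{29911275}{118237}$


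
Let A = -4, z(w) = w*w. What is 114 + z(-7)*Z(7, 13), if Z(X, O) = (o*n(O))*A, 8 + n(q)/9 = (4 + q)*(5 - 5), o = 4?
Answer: 56562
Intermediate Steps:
z(w) = w²
n(q) = -72 (n(q) = -72 + 9*((4 + q)*(5 - 5)) = -72 + 9*((4 + q)*0) = -72 + 9*0 = -72 + 0 = -72)
Z(X, O) = 1152 (Z(X, O) = (4*(-72))*(-4) = -288*(-4) = 1152)
114 + z(-7)*Z(7, 13) = 114 + (-7)²*1152 = 114 + 49*1152 = 114 + 56448 = 56562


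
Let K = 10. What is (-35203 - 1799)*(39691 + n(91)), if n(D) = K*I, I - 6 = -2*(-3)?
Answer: -1473086622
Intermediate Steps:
I = 12 (I = 6 - 2*(-3) = 6 + 6 = 12)
n(D) = 120 (n(D) = 10*12 = 120)
(-35203 - 1799)*(39691 + n(91)) = (-35203 - 1799)*(39691 + 120) = -37002*39811 = -1473086622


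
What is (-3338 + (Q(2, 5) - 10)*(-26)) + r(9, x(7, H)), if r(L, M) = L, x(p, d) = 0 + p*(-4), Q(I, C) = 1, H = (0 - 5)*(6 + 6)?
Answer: -3095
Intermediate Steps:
H = -60 (H = -5*12 = -60)
x(p, d) = -4*p (x(p, d) = 0 - 4*p = -4*p)
(-3338 + (Q(2, 5) - 10)*(-26)) + r(9, x(7, H)) = (-3338 + (1 - 10)*(-26)) + 9 = (-3338 - 9*(-26)) + 9 = (-3338 + 234) + 9 = -3104 + 9 = -3095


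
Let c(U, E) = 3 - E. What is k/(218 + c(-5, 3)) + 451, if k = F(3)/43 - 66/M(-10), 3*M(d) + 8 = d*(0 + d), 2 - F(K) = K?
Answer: 194468701/431204 ≈ 450.99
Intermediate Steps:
F(K) = 2 - K
M(d) = -8/3 + d**2/3 (M(d) = -8/3 + (d*(0 + d))/3 = -8/3 + (d*d)/3 = -8/3 + d**2/3)
k = -4303/1978 (k = (2 - 1*3)/43 - 66/(-8/3 + (1/3)*(-10)**2) = (2 - 3)*(1/43) - 66/(-8/3 + (1/3)*100) = -1*1/43 - 66/(-8/3 + 100/3) = -1/43 - 66/92/3 = -1/43 - 66*3/92 = -1/43 - 99/46 = -4303/1978 ≈ -2.1754)
k/(218 + c(-5, 3)) + 451 = -4303/(1978*(218 + (3 - 1*3))) + 451 = -4303/(1978*(218 + (3 - 3))) + 451 = -4303/(1978*(218 + 0)) + 451 = -4303/1978/218 + 451 = -4303/1978*1/218 + 451 = -4303/431204 + 451 = 194468701/431204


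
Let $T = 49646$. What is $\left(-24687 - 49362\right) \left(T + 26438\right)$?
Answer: $-5633944116$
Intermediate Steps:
$\left(-24687 - 49362\right) \left(T + 26438\right) = \left(-24687 - 49362\right) \left(49646 + 26438\right) = \left(-74049\right) 76084 = -5633944116$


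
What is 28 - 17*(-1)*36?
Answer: 640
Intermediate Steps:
28 - 17*(-1)*36 = 28 + 17*36 = 28 + 612 = 640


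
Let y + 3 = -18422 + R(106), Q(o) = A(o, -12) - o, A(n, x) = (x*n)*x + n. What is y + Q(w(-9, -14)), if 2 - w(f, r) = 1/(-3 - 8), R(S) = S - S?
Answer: -199363/11 ≈ -18124.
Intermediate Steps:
R(S) = 0
w(f, r) = 23/11 (w(f, r) = 2 - 1/(-3 - 8) = 2 - 1/(-11) = 2 - 1*(-1/11) = 2 + 1/11 = 23/11)
A(n, x) = n + n*x**2 (A(n, x) = (n*x)*x + n = n*x**2 + n = n + n*x**2)
Q(o) = 144*o (Q(o) = o*(1 + (-12)**2) - o = o*(1 + 144) - o = o*145 - o = 145*o - o = 144*o)
y = -18425 (y = -3 + (-18422 + 0) = -3 - 18422 = -18425)
y + Q(w(-9, -14)) = -18425 + 144*(23/11) = -18425 + 3312/11 = -199363/11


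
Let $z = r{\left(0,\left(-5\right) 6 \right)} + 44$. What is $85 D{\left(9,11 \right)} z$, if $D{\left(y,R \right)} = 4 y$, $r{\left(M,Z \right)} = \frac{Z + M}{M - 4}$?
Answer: $157590$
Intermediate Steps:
$r{\left(M,Z \right)} = \frac{M + Z}{-4 + M}$
$z = \frac{103}{2}$ ($z = \frac{0 - 30}{-4 + 0} + 44 = \frac{0 - 30}{-4} + 44 = \left(- \frac{1}{4}\right) \left(-30\right) + 44 = \frac{15}{2} + 44 = \frac{103}{2} \approx 51.5$)
$85 D{\left(9,11 \right)} z = 85 \cdot 4 \cdot 9 \cdot \frac{103}{2} = 85 \cdot 36 \cdot \frac{103}{2} = 3060 \cdot \frac{103}{2} = 157590$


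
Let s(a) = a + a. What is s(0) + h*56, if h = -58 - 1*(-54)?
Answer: -224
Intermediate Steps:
s(a) = 2*a
h = -4 (h = -58 + 54 = -4)
s(0) + h*56 = 2*0 - 4*56 = 0 - 224 = -224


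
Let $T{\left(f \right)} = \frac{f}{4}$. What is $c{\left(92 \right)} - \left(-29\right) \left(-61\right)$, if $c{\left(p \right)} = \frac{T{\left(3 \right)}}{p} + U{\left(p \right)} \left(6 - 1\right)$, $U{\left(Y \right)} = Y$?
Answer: $- \frac{481709}{368} \approx -1309.0$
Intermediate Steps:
$T{\left(f \right)} = \frac{f}{4}$ ($T{\left(f \right)} = f \frac{1}{4} = \frac{f}{4}$)
$c{\left(p \right)} = 5 p + \frac{3}{4 p}$ ($c{\left(p \right)} = \frac{\frac{1}{4} \cdot 3}{p} + p \left(6 - 1\right) = \frac{3}{4 p} + p \left(6 - 1\right) = \frac{3}{4 p} + p 5 = \frac{3}{4 p} + 5 p = 5 p + \frac{3}{4 p}$)
$c{\left(92 \right)} - \left(-29\right) \left(-61\right) = \left(5 \cdot 92 + \frac{3}{4 \cdot 92}\right) - \left(-29\right) \left(-61\right) = \left(460 + \frac{3}{4} \cdot \frac{1}{92}\right) - 1769 = \left(460 + \frac{3}{368}\right) - 1769 = \frac{169283}{368} - 1769 = - \frac{481709}{368}$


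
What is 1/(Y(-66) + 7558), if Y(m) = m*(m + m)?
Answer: 1/16270 ≈ 6.1463e-5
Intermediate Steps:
Y(m) = 2*m² (Y(m) = m*(2*m) = 2*m²)
1/(Y(-66) + 7558) = 1/(2*(-66)² + 7558) = 1/(2*4356 + 7558) = 1/(8712 + 7558) = 1/16270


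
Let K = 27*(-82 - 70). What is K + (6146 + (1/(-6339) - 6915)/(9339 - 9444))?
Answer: 1402979176/665595 ≈ 2107.9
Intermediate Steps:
K = -4104 (K = 27*(-152) = -4104)
K + (6146 + (1/(-6339) - 6915)/(9339 - 9444)) = -4104 + (6146 + (1/(-6339) - 6915)/(9339 - 9444)) = -4104 + (6146 + (-1/6339 - 6915)/(-105)) = -4104 + (6146 - 43834186/6339*(-1/105)) = -4104 + (6146 + 43834186/665595) = -4104 + 4134581056/665595 = 1402979176/665595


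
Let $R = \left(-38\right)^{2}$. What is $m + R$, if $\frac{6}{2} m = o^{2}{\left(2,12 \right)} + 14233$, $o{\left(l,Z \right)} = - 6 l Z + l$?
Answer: $\frac{38729}{3} \approx 12910.0$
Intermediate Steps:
$o{\left(l,Z \right)} = l - 6 Z l$ ($o{\left(l,Z \right)} = - 6 Z l + l = l - 6 Z l$)
$m = \frac{34397}{3}$ ($m = \frac{\left(2 \left(1 - 72\right)\right)^{2} + 14233}{3} = \frac{\left(2 \left(-71\right)\right)^{2} + 14233}{3} = \frac{\left(-142\right)^{2} + 14233}{3} = \frac{20164 + 14233}{3} = \frac{1}{3} \cdot 34397 = \frac{34397}{3} \approx 11466.0$)
$R = 1444$
$m + R = \frac{34397}{3} + 1444 = \frac{38729}{3}$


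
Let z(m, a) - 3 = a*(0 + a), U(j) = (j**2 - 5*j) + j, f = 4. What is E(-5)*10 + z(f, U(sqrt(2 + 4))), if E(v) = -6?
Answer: 75 - 48*sqrt(6) ≈ -42.576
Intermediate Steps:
U(j) = j**2 - 4*j
z(m, a) = 3 + a**2 (z(m, a) = 3 + a*(0 + a) = 3 + a*a = 3 + a**2)
E(-5)*10 + z(f, U(sqrt(2 + 4))) = -6*10 + (3 + (sqrt(2 + 4)*(-4 + sqrt(2 + 4)))**2) = -60 + (3 + (sqrt(6)*(-4 + sqrt(6)))**2) = -60 + (3 + 6*(-4 + sqrt(6))**2) = -57 + 6*(-4 + sqrt(6))**2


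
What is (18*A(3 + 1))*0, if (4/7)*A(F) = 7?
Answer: 0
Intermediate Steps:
A(F) = 49/4 (A(F) = (7/4)*7 = 49/4)
(18*A(3 + 1))*0 = (18*(49/4))*0 = (441/2)*0 = 0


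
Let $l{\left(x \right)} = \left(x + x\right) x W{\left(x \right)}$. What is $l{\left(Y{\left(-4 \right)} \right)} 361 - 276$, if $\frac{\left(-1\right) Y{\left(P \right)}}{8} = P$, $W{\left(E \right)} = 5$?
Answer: $3696364$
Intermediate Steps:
$Y{\left(P \right)} = - 8 P$
$l{\left(x \right)} = 10 x^{2}$ ($l{\left(x \right)} = \left(x + x\right) x 5 = 2 x x 5 = 2 x^{2} \cdot 5 = 10 x^{2}$)
$l{\left(Y{\left(-4 \right)} \right)} 361 - 276 = 10 \left(\left(-8\right) \left(-4\right)\right)^{2} \cdot 361 - 276 = 10 \cdot 32^{2} \cdot 361 - 276 = 10 \cdot 1024 \cdot 361 - 276 = 10240 \cdot 361 - 276 = 3696640 - 276 = 3696364$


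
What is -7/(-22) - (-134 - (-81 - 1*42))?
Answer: 249/22 ≈ 11.318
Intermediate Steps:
-7/(-22) - (-134 - (-81 - 1*42)) = -7*(-1)/22 - (-134 - (-81 - 42)) = -1*(-7/22) - (-134 - 1*(-123)) = 7/22 - (-134 + 123) = 7/22 - 1*(-11) = 7/22 + 11 = 249/22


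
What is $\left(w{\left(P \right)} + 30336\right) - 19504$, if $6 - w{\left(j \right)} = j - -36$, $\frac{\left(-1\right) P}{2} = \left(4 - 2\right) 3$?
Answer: $10814$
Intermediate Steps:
$P = -12$ ($P = - 2 \left(4 - 2\right) 3 = - 2 \cdot 2 \cdot 3 = \left(-2\right) 6 = -12$)
$w{\left(j \right)} = -30 - j$ ($w{\left(j \right)} = 6 - \left(j - -36\right) = 6 - \left(j + 36\right) = 6 - \left(36 + j\right) = -30 - j$)
$\left(w{\left(P \right)} + 30336\right) - 19504 = \left(\left(-30 - -12\right) + 30336\right) - 19504 = \left(\left(-30 + 12\right) + 30336\right) - 19504 = \left(-18 + 30336\right) - 19504 = 30318 - 19504 = 10814$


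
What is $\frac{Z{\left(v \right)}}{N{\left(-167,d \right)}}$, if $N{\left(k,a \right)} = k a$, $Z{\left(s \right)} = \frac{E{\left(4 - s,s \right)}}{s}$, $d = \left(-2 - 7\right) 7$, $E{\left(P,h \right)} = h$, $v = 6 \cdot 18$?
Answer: $\frac{1}{10521} \approx 9.5048 \cdot 10^{-5}$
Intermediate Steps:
$v = 108$
$d = -63$ ($d = \left(-9\right) 7 = -63$)
$Z{\left(s \right)} = 1$ ($Z{\left(s \right)} = \frac{s}{s} = 1$)
$N{\left(k,a \right)} = a k$
$\frac{Z{\left(v \right)}}{N{\left(-167,d \right)}} = 1 \frac{1}{\left(-63\right) \left(-167\right)} = 1 \cdot \frac{1}{10521} = \frac{1}{10521}$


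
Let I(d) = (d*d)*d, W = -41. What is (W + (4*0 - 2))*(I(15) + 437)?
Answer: -163916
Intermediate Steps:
I(d) = d³ (I(d) = d²*d = d³)
(W + (4*0 - 2))*(I(15) + 437) = (-41 + (4*0 - 2))*(15³ + 437) = (-41 + (0 - 2))*(3375 + 437) = (-41 - 2)*3812 = -43*3812 = -163916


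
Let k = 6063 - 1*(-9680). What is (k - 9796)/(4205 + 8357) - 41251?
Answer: -518189115/12562 ≈ -41251.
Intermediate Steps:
k = 15743 (k = 6063 + 9680 = 15743)
(k - 9796)/(4205 + 8357) - 41251 = (15743 - 9796)/(4205 + 8357) - 41251 = 5947/12562 - 41251 = -518189115/12562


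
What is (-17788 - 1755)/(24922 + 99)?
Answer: -19543/25021 ≈ -0.78106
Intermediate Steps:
(-17788 - 1755)/(24922 + 99) = -19543/25021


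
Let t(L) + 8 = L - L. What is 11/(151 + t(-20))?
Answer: 1/13 ≈ 0.076923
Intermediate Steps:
t(L) = -8 (t(L) = -8 + (L - L) = -8 + 0 = -8)
11/(151 + t(-20)) = 11/(151 - 8) = 11/143 = 11*(1/143) = 1/13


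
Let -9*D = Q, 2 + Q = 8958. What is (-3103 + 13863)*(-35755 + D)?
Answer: -3558880760/9 ≈ -3.9543e+8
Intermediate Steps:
Q = 8956 (Q = -2 + 8958 = 8956)
D = -8956/9 (D = -⅑*8956 = -8956/9 ≈ -995.11)
(-3103 + 13863)*(-35755 + D) = (-3103 + 13863)*(-35755 - 8956/9) = 10760*(-330751/9) = -3558880760/9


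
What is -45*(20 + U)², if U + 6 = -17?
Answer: -405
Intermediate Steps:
U = -23 (U = -6 - 17 = -23)
-45*(20 + U)² = -45*(20 - 23)² = -45*(-3)² = -45*9 = -405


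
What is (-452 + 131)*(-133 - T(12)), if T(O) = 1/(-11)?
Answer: 469302/11 ≈ 42664.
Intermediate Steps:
T(O) = -1/11
(-452 + 131)*(-133 - T(12)) = (-452 + 131)*(-133 - 1*(-1/11)) = -321*(-133 + 1/11) = -321*(-1462/11) = 469302/11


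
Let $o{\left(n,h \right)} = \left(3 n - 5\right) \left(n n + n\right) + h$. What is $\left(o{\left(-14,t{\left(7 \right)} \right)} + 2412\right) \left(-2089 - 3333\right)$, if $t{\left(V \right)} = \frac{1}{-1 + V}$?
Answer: $\frac{99903061}{3} \approx 3.3301 \cdot 10^{7}$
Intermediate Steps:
$o{\left(n,h \right)} = h + \left(-5 + 3 n\right) \left(n + n^{2}\right)$ ($o{\left(n,h \right)} = \left(-5 + 3 n\right) \left(n^{2} + n\right) + h = \left(-5 + 3 n\right) \left(n + n^{2}\right) + h = h + \left(-5 + 3 n\right) \left(n + n^{2}\right)$)
$\left(o{\left(-14,t{\left(7 \right)} \right)} + 2412\right) \left(-2089 - 3333\right) = \left(\left(\frac{1}{-1 + 7} - -70 - 2 \left(-14\right)^{2} + 3 \left(-14\right)^{3}\right) + 2412\right) \left(-2089 - 3333\right) = \left(\left(\frac{1}{6} + 70 - 392 + 3 \left(-2744\right)\right) + 2412\right) \left(-5422\right) = \left(\left(\frac{1}{6} + 70 - 392 - 8232\right) + 2412\right) \left(-5422\right) = \left(- \frac{51323}{6} + 2412\right) \left(-5422\right) = \left(- \frac{36851}{6}\right) \left(-5422\right) = \frac{99903061}{3}$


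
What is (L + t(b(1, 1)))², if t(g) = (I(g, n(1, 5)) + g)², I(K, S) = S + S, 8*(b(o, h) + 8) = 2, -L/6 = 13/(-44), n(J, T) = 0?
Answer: 118439689/30976 ≈ 3823.6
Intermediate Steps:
L = 39/22 (L = -78/(-44) = -78*(-1)/44 = -6*(-13/44) = 39/22 ≈ 1.7727)
b(o, h) = -31/4 (b(o, h) = -8 + (⅛)*2 = -8 + ¼ = -31/4)
I(K, S) = 2*S
t(g) = g² (t(g) = (2*0 + g)² = (0 + g)² = g²)
(L + t(b(1, 1)))² = (39/22 + (-31/4)²)² = (39/22 + 961/16)² = (10883/176)² = 118439689/30976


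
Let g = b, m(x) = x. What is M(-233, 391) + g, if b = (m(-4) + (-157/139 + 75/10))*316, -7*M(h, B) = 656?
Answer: 637670/973 ≈ 655.37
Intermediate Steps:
M(h, B) = -656/7 (M(h, B) = -⅐*656 = -656/7)
b = 104122/139 (b = (-4 + (-157/139 + 75/10))*316 = (-4 + (-157*1/139 + 75*(⅒)))*316 = (-4 + (-157/139 + 15/2))*316 = (-4 + 1771/278)*316 = (659/278)*316 = 104122/139 ≈ 749.08)
g = 104122/139 ≈ 749.08
M(-233, 391) + g = -656/7 + 104122/139 = 637670/973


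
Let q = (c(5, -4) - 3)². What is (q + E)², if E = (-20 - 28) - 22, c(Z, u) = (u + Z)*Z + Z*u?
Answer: 64516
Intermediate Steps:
c(Z, u) = Z*u + Z*(Z + u) (c(Z, u) = (Z + u)*Z + Z*u = Z*(Z + u) + Z*u = Z*u + Z*(Z + u))
E = -70 (E = -48 - 22 = -70)
q = 324 (q = (5*(5 + 2*(-4)) - 3)² = (5*(5 - 8) - 3)² = (5*(-3) - 3)² = (-15 - 3)² = (-18)² = 324)
(q + E)² = (324 - 70)² = 254² = 64516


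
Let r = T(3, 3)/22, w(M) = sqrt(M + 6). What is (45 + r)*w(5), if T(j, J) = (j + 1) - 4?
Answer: 45*sqrt(11) ≈ 149.25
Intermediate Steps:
T(j, J) = -3 + j (T(j, J) = (1 + j) - 4 = -3 + j)
w(M) = sqrt(6 + M)
r = 0 (r = (-3 + 3)/22 = 0*(1/22) = 0)
(45 + r)*w(5) = (45 + 0)*sqrt(6 + 5) = 45*sqrt(11)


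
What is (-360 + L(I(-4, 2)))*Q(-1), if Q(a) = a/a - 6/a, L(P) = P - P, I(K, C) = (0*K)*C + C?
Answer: -2520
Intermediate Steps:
I(K, C) = C (I(K, C) = 0*C + C = 0 + C = C)
L(P) = 0
Q(a) = 1 - 6/a
(-360 + L(I(-4, 2)))*Q(-1) = (-360 + 0)*((-6 - 1)/(-1)) = -(-360)*(-7) = -360*7 = -2520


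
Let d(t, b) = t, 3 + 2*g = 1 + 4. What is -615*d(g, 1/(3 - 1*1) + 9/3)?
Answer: -615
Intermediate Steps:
g = 1 (g = -3/2 + (1 + 4)/2 = -3/2 + (½)*5 = -3/2 + 5/2 = 1)
-615*d(g, 1/(3 - 1*1) + 9/3) = -615*1 = -615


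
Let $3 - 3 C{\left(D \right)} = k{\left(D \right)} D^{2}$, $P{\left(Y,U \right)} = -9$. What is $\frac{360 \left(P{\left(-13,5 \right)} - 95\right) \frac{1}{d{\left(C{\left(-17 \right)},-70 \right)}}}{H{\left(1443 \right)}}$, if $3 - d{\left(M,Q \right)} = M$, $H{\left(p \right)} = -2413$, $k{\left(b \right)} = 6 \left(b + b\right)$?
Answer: $- \frac{1248}{1580515} \approx -0.00078962$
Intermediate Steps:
$k{\left(b \right)} = 12 b$ ($k{\left(b \right)} = 6 \cdot 2 b = 12 b$)
$C{\left(D \right)} = 1 - 4 D^{3}$ ($C{\left(D \right)} = 1 - \frac{12 D D^{2}}{3} = 1 - \frac{12 D^{3}}{3} = 1 - 4 D^{3}$)
$d{\left(M,Q \right)} = 3 - M$
$\frac{360 \left(P{\left(-13,5 \right)} - 95\right) \frac{1}{d{\left(C{\left(-17 \right)},-70 \right)}}}{H{\left(1443 \right)}} = \frac{360 \left(-9 - 95\right) \frac{1}{3 - \left(1 - 4 \left(-17\right)^{3}\right)}}{-2413} = \frac{360 \left(-104\right)}{3 - \left(1 - -19652\right)} \left(- \frac{1}{2413}\right) = - \frac{37440}{3 - \left(1 + 19652\right)} \left(- \frac{1}{2413}\right) = - \frac{37440}{3 - 19653} \left(- \frac{1}{2413}\right) = - \frac{37440}{-19650} \left(- \frac{1}{2413}\right) = \left(-37440\right) \left(- \frac{1}{19650}\right) \left(- \frac{1}{2413}\right) = \frac{1248}{655} \left(- \frac{1}{2413}\right) = - \frac{1248}{1580515}$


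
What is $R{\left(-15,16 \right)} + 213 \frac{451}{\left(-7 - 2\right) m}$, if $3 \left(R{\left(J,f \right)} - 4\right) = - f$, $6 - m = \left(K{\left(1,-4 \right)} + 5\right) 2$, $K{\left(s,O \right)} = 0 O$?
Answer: $\frac{32005}{12} \approx 2667.1$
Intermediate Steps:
$K{\left(s,O \right)} = 0$
$m = -4$ ($m = 6 - \left(0 + 5\right) 2 = 6 - 5 \cdot 2 = 6 - 10 = -4$)
$R{\left(J,f \right)} = 4 - \frac{f}{3}$ ($R{\left(J,f \right)} = 4 + \frac{\left(-1\right) f}{3} = 4 - \frac{f}{3}$)
$R{\left(-15,16 \right)} + 213 \frac{451}{\left(-7 - 2\right) m} = \left(4 - \frac{16}{3}\right) + 213 \frac{451}{\left(-7 - 2\right) \left(-4\right)} = \left(4 - \frac{16}{3}\right) + 213 \frac{451}{\left(-9\right) \left(-4\right)} = - \frac{4}{3} + 213 \cdot \frac{451}{36} = - \frac{4}{3} + \frac{32021}{12} = \frac{32005}{12}$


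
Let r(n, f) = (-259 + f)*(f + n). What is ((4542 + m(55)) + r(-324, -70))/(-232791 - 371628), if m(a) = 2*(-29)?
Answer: -134110/604419 ≈ -0.22188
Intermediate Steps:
m(a) = -58
((4542 + m(55)) + r(-324, -70))/(-232791 - 371628) = ((4542 - 58) + ((-70)² - 259*(-70) - 259*(-324) - 70*(-324)))/(-232791 - 371628) = (4484 + (4900 + 18130 + 83916 + 22680))/(-604419) = (4484 + 129626)*(-1/604419) = 134110*(-1/604419) = -134110/604419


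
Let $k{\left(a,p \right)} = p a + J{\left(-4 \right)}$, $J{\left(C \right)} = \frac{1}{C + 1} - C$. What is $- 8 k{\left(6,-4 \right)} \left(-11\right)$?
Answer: $- \frac{5368}{3} \approx -1789.3$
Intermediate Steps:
$J{\left(C \right)} = \frac{1}{1 + C} - C$
$k{\left(a,p \right)} = \frac{11}{3} + a p$ ($k{\left(a,p \right)} = p a + \frac{1 - -4 - \left(-4\right)^{2}}{1 - 4} = a p + \frac{1 + 4 - 16}{-3} = a p - \frac{1 + 4 - 16}{3} = a p - - \frac{11}{3} = a p + \frac{11}{3} = \frac{11}{3} + a p$)
$- 8 k{\left(6,-4 \right)} \left(-11\right) = - 8 \left(\frac{11}{3} + 6 \left(-4\right)\right) \left(-11\right) = - 8 \left(\frac{11}{3} - 24\right) \left(-11\right) = \left(-8\right) \left(- \frac{61}{3}\right) \left(-11\right) = \frac{488}{3} \left(-11\right) = - \frac{5368}{3}$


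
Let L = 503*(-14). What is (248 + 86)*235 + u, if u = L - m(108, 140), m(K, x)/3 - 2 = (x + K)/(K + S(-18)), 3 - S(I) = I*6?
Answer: 5215018/73 ≈ 71439.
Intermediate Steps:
S(I) = 3 - 6*I (S(I) = 3 - I*6 = 3 - 6*I)
m(K, x) = 6 + 3*(K + x)/(111 + K) (m(K, x) = 6 + 3*((x + K)/(K + (3 - 6*(-18)))) = 6 + 3*((K + x)/(K + (3 + 108))) = 6 + 3*((K + x)/(K + 111)) = 6 + 3*((K + x)/(111 + K)) = 6 + 3*(K + x)/(111 + K))
L = -7042
u = -514752/73 (u = -7042 - 3*(222 + 140 + 3*108)/(111 + 108) = -7042 - 3*(222 + 140 + 324)/219 = -7042 - 3*686/219 = -7042 - 1*686/73 = -7042 - 686/73 = -514752/73 ≈ -7051.4)
(248 + 86)*235 + u = (248 + 86)*235 - 514752/73 = 334*235 - 514752/73 = 78490 - 514752/73 = 5215018/73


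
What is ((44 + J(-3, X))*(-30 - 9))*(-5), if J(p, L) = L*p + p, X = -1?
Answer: 8580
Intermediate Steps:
J(p, L) = p + L*p
((44 + J(-3, X))*(-30 - 9))*(-5) = ((44 - 3*(1 - 1))*(-30 - 9))*(-5) = ((44 - 3*0)*(-39))*(-5) = ((44 + 0)*(-39))*(-5) = (44*(-39))*(-5) = -1716*(-5) = 8580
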